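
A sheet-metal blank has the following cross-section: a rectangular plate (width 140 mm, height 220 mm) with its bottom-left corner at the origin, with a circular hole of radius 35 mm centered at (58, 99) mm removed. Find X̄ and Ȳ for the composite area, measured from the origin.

plate: A = 140 × 220 = 30800.00, centroid at (70.00, 110.00).
hole: A = −π·35² = -3848.45, centroid at (58.00, 99.00).
ΣA = 26951.55 mm², ΣAX̄ = 1932789.84 mm³, ΣAȲ = 3007003.35 mm³.
X̄ = 1932789.84/26951.55 = 71.71 mm; Ȳ = 3007003.35/26951.55 = 111.57 mm.

X̄ = 71.71 mm, Ȳ = 111.57 mm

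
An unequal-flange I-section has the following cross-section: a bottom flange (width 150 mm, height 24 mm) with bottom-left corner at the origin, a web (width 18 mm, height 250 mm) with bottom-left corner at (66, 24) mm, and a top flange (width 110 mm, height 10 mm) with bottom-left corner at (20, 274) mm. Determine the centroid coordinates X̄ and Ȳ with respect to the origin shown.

X̄ = 75.00 mm, Ȳ = 110.93 mm

bottom flange: A = 150 × 24 = 3600.00, centroid at (75.00, 12.00).
web: A = 18 × 250 = 4500.00, centroid at (75.00, 149.00).
top flange: A = 110 × 10 = 1100.00, centroid at (75.00, 279.00).
ΣA = 9200.00 mm², ΣAX̄ = 690000.00 mm³, ΣAȲ = 1020600.00 mm³.
X̄ = 690000.00/9200.00 = 75.00 mm; Ȳ = 1020600.00/9200.00 = 110.93 mm.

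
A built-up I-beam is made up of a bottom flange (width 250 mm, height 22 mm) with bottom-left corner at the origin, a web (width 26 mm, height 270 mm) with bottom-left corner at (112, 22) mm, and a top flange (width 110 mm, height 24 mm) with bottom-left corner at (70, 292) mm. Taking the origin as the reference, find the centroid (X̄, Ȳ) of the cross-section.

bottom flange: A = 250 × 22 = 5500.00, centroid at (125.00, 11.00).
web: A = 26 × 270 = 7020.00, centroid at (125.00, 157.00).
top flange: A = 110 × 24 = 2640.00, centroid at (125.00, 304.00).
ΣA = 15160.00 mm²
ΣAX̄ = (5500.00)(125.00) + (7020.00)(125.00) + (2640.00)(125.00) = 1895000.00 mm³
ΣAȲ = (5500.00)(11.00) + (7020.00)(157.00) + (2640.00)(304.00) = 1965200.00 mm³
X̄ = 1895000.00 / 15160.00 = 125.00 mm
Ȳ = 1965200.00 / 15160.00 = 129.63 mm

X̄ = 125.00 mm, Ȳ = 129.63 mm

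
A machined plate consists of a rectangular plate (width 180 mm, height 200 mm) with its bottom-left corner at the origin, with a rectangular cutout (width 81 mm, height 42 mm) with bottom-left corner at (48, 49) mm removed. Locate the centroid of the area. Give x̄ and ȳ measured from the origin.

Part | A | x̄ᵢ | ȳᵢ | A·x̄ᵢ | A·ȳᵢ
plate | 36000.00 | 90.00 | 100.00 | 3240000.00 | 3600000.00
hole | -3402.00 | 88.50 | 70.00 | -301077.00 | -238140.00
Σ | 32598.00 |  |  | 2938923.00 | 3361860.00
x̄ = 2938923.00 / 32598.00 = 90.16 mm
ȳ = 3361860.00 / 32598.00 = 103.13 mm

x̄ = 90.16 mm, ȳ = 103.13 mm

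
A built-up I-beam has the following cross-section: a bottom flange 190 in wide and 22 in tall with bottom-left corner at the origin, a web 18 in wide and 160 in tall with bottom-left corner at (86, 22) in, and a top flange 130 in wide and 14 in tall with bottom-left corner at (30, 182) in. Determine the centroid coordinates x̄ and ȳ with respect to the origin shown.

x̄ = 95.00 in, ȳ = 77.00 in

bottom flange: A = 190 × 22 = 4180.00, centroid at (95.00, 11.00).
web: A = 18 × 160 = 2880.00, centroid at (95.00, 102.00).
top flange: A = 130 × 14 = 1820.00, centroid at (95.00, 189.00).
ΣA = 8880.00 in²
ΣAx̄ = (4180.00)(95.00) + (2880.00)(95.00) + (1820.00)(95.00) = 843600.00 in³
ΣAȳ = (4180.00)(11.00) + (2880.00)(102.00) + (1820.00)(189.00) = 683720.00 in³
x̄ = 843600.00 / 8880.00 = 95.00 in
ȳ = 683720.00 / 8880.00 = 77.00 in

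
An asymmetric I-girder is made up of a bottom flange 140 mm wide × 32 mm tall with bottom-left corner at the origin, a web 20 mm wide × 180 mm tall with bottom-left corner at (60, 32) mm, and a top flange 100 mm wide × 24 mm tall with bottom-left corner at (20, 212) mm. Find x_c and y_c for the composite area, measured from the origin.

bottom flange: A = 140 × 32 = 4480.00, centroid at (70.00, 16.00).
web: A = 20 × 180 = 3600.00, centroid at (70.00, 122.00).
top flange: A = 100 × 24 = 2400.00, centroid at (70.00, 224.00).
ΣA = 10480.00 mm²
ΣAx_c = (4480.00)(70.00) + (3600.00)(70.00) + (2400.00)(70.00) = 733600.00 mm³
ΣAy_c = (4480.00)(16.00) + (3600.00)(122.00) + (2400.00)(224.00) = 1048480.00 mm³
x_c = 733600.00 / 10480.00 = 70.00 mm
y_c = 1048480.00 / 10480.00 = 100.05 mm

x_c = 70.00 mm, y_c = 100.05 mm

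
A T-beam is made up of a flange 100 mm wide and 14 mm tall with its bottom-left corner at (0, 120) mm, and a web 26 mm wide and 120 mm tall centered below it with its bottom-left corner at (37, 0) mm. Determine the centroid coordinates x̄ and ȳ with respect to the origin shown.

web: A = 26 × 120 = 3120.00, centroid at (50.00, 60.00).
flange: A = 100 × 14 = 1400.00, centroid at (50.00, 127.00).
ΣA = 4520.00 mm², ΣAx̄ = 226000.00 mm³, ΣAȳ = 365000.00 mm³.
x̄ = 226000.00/4520.00 = 50.00 mm; ȳ = 365000.00/4520.00 = 80.75 mm.

x̄ = 50.00 mm, ȳ = 80.75 mm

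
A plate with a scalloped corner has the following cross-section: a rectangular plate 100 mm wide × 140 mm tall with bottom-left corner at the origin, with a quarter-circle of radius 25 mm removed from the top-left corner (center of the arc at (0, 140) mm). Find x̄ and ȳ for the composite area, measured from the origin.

x̄ = 51.43 mm, ȳ = 67.84 mm

plate: A = 100 × 140 = 14000.00, centroid at (50.00, 70.00).
removed quarter-circle: A = −¼π·25² = -490.87, centroid at (10.61, 129.39).
ΣA = 13509.13 mm²
ΣAx̄ = (14000.00)(50.00) + (-490.87)(10.61) = 694791.67 mm³
ΣAȳ = (14000.00)(70.00) + (-490.87)(129.39) = 916485.99 mm³
x̄ = 694791.67 / 13509.13 = 51.43 mm
ȳ = 916485.99 / 13509.13 = 67.84 mm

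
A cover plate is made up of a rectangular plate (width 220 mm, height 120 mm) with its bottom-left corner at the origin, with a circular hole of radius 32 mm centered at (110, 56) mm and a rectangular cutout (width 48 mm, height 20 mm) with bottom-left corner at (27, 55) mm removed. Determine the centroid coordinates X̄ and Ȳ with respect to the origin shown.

Part | A | x̄ᵢ | ȳᵢ | A·x̄ᵢ | A·ȳᵢ
plate | 26400.00 | 110.00 | 60.00 | 2904000.00 | 1584000.00
hole 1 | -3216.99 | 110.00 | 56.00 | -353869.00 | -180151.49
hole 2 | -960.00 | 51.00 | 65.00 | -48960.00 | -62400.00
Σ | 22223.01 |  |  | 2501171.00 | 1341448.51
X̄ = 2501171.00 / 22223.01 = 112.55 mm
Ȳ = 1341448.51 / 22223.01 = 60.36 mm

X̄ = 112.55 mm, Ȳ = 60.36 mm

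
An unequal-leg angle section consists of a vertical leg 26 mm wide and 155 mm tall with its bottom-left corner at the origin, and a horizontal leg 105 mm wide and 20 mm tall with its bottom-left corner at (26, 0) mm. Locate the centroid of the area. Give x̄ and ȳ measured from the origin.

vertical leg: A = 26 × 155 = 4030.00, centroid at (13.00, 77.50).
horizontal leg: A = 105 × 20 = 2100.00, centroid at (78.50, 10.00).
ΣA = 6130.00 mm²
ΣAx̄ = (4030.00)(13.00) + (2100.00)(78.50) = 217240.00 mm³
ΣAȳ = (4030.00)(77.50) + (2100.00)(10.00) = 333325.00 mm³
x̄ = 217240.00 / 6130.00 = 35.44 mm
ȳ = 333325.00 / 6130.00 = 54.38 mm

x̄ = 35.44 mm, ȳ = 54.38 mm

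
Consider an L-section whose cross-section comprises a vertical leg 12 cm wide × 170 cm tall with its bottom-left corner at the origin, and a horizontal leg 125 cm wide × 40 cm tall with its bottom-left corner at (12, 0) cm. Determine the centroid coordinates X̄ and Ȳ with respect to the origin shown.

X̄ = 54.65 cm, Ȳ = 38.84 cm

vertical leg: A = 12 × 170 = 2040.00, centroid at (6.00, 85.00).
horizontal leg: A = 125 × 40 = 5000.00, centroid at (74.50, 20.00).
ΣA = 7040.00 cm², ΣAX̄ = 384740.00 cm³, ΣAȲ = 273400.00 cm³.
X̄ = 384740.00/7040.00 = 54.65 cm; Ȳ = 273400.00/7040.00 = 38.84 cm.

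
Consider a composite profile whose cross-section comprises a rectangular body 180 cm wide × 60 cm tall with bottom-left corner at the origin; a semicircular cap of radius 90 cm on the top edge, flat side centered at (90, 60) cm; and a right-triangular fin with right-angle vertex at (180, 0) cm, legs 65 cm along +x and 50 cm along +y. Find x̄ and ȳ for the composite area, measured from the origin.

Part | A | x̄ᵢ | ȳᵢ | A·x̄ᵢ | A·ȳᵢ
rectangular body | 10800.00 | 90.00 | 30.00 | 972000.00 | 324000.00
semicircular top | 12723.45 | 90.00 | 98.20 | 1145110.52 | 1249407.01
triangular fin | 1625.00 | 201.67 | 16.67 | 327708.33 | 27083.33
Σ | 25148.45 |  |  | 2444818.86 | 1600490.35
x̄ = 2444818.86 / 25148.45 = 97.22 cm
ȳ = 1600490.35 / 25148.45 = 63.64 cm

x̄ = 97.22 cm, ȳ = 63.64 cm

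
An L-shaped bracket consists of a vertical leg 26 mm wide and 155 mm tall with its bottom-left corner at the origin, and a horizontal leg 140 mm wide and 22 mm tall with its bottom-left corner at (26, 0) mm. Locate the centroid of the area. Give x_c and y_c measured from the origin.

vertical leg: A = 26 × 155 = 4030.00, centroid at (13.00, 77.50).
horizontal leg: A = 140 × 22 = 3080.00, centroid at (96.00, 11.00).
ΣA = 7110.00 mm²
ΣAx_c = (4030.00)(13.00) + (3080.00)(96.00) = 348070.00 mm³
ΣAy_c = (4030.00)(77.50) + (3080.00)(11.00) = 346205.00 mm³
x_c = 348070.00 / 7110.00 = 48.95 mm
y_c = 346205.00 / 7110.00 = 48.69 mm

x_c = 48.95 mm, y_c = 48.69 mm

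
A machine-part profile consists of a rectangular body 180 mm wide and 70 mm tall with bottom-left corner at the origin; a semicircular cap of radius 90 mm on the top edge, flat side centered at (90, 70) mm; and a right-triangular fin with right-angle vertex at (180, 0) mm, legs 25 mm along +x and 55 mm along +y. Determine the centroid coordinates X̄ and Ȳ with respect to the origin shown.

X̄ = 92.60 mm, Ȳ = 70.36 mm

rectangular body: A = 180 × 70 = 12600.00, centroid at (90.00, 35.00).
semicircular top: A = ½π·90² = 12723.45, centroid at (90.00, 108.20).
triangular fin: A = ½·25·55 = 687.50, centroid at (188.33, 18.33).
ΣA = 26010.95 mm², ΣAX̄ = 2408589.69 mm³, ΣAȲ = 1830245.68 mm³.
X̄ = 2408589.69/26010.95 = 92.60 mm; Ȳ = 1830245.68/26010.95 = 70.36 mm.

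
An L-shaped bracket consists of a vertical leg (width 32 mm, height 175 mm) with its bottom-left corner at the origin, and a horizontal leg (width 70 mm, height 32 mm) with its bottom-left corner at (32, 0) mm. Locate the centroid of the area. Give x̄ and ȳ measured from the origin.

x̄ = 30.57 mm, ȳ = 67.07 mm

vertical leg: A = 32 × 175 = 5600.00, centroid at (16.00, 87.50).
horizontal leg: A = 70 × 32 = 2240.00, centroid at (67.00, 16.00).
ΣA = 7840.00 mm²
ΣAx̄ = (5600.00)(16.00) + (2240.00)(67.00) = 239680.00 mm³
ΣAȳ = (5600.00)(87.50) + (2240.00)(16.00) = 525840.00 mm³
x̄ = 239680.00 / 7840.00 = 30.57 mm
ȳ = 525840.00 / 7840.00 = 67.07 mm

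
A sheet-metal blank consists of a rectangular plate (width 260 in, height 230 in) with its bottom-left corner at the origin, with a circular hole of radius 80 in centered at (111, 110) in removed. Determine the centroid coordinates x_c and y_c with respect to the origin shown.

x_c = 139.62 in, y_c = 117.53 in

Part | A | x̄ᵢ | ȳᵢ | A·x̄ᵢ | A·ȳᵢ
plate | 59800.00 | 130.00 | 115.00 | 7774000.00 | 6877000.00
hole | -20106.19 | 111.00 | 110.00 | -2231787.42 | -2211681.23
Σ | 39693.81 |  |  | 5542212.58 | 4665318.77
x_c = 5542212.58 / 39693.81 = 139.62 in
y_c = 4665318.77 / 39693.81 = 117.53 in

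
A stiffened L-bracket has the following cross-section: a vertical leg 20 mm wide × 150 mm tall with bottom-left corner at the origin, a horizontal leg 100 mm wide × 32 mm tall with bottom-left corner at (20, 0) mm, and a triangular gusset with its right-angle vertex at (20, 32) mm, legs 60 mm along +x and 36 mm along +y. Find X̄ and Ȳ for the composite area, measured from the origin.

Part | A | x̄ᵢ | ȳᵢ | A·x̄ᵢ | A·ȳᵢ
vertical leg | 3000.00 | 10.00 | 75.00 | 30000.00 | 225000.00
horizontal leg | 3200.00 | 70.00 | 16.00 | 224000.00 | 51200.00
gusset | 1080.00 | 40.00 | 44.00 | 43200.00 | 47520.00
Σ | 7280.00 |  |  | 297200.00 | 323720.00
X̄ = 297200.00 / 7280.00 = 40.82 mm
Ȳ = 323720.00 / 7280.00 = 44.47 mm

X̄ = 40.82 mm, Ȳ = 44.47 mm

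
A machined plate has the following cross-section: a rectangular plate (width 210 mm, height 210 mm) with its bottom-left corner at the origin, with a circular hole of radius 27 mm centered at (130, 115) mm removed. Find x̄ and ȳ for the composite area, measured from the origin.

plate: A = 210 × 210 = 44100.00, centroid at (105.00, 105.00).
hole: A = −π·27² = -2290.22, centroid at (130.00, 115.00).
ΣA = 41809.78 mm²
ΣAx̄ = (44100.00)(105.00) + (-2290.22)(130.00) = 4332771.26 mm³
ΣAȳ = (44100.00)(105.00) + (-2290.22)(115.00) = 4367124.58 mm³
x̄ = 4332771.26 / 41809.78 = 103.63 mm
ȳ = 4367124.58 / 41809.78 = 104.45 mm

x̄ = 103.63 mm, ȳ = 104.45 mm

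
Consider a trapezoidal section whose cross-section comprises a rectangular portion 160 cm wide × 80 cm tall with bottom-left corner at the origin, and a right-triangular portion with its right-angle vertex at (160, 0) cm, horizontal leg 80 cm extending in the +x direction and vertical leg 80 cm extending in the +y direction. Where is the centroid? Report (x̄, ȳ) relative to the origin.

x̄ = 101.33 cm, ȳ = 37.33 cm

rectangular portion: A = 160 × 80 = 12800.00, centroid at (80.00, 40.00).
triangular portion: A = ½·80·80 = 3200.00, centroid at (186.67, 26.67).
ΣA = 16000.00 cm²
ΣAx̄ = (12800.00)(80.00) + (3200.00)(186.67) = 1621333.33 cm³
ΣAȳ = (12800.00)(40.00) + (3200.00)(26.67) = 597333.33 cm³
x̄ = 1621333.33 / 16000.00 = 101.33 cm
ȳ = 597333.33 / 16000.00 = 37.33 cm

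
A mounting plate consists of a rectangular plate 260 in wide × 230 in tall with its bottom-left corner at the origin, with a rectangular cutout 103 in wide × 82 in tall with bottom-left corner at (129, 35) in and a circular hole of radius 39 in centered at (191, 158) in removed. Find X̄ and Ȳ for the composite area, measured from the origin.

X̄ = 114.58 in, Ȳ = 117.66 in

plate: A = 260 × 230 = 59800.00, centroid at (130.00, 115.00).
hole 1: A = −(103 × 82) = -8446.00, centroid at (180.50, 76.00).
hole 2: A = −π·39² = -4778.36, centroid at (191.00, 158.00).
ΣA = 46575.64 in², ΣAX̄ = 5336829.78 in³, ΣAȲ = 5480122.74 in³.
X̄ = 5336829.78/46575.64 = 114.58 in; Ȳ = 5480122.74/46575.64 = 117.66 in.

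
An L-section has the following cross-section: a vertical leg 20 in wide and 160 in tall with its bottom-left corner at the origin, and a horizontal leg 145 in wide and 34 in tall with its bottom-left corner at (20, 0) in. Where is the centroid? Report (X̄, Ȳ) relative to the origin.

X̄ = 60.03 in, Ȳ = 41.80 in

vertical leg: A = 20 × 160 = 3200.00, centroid at (10.00, 80.00).
horizontal leg: A = 145 × 34 = 4930.00, centroid at (92.50, 17.00).
ΣA = 8130.00 in², ΣAX̄ = 488025.00 in³, ΣAȲ = 339810.00 in³.
X̄ = 488025.00/8130.00 = 60.03 in; Ȳ = 339810.00/8130.00 = 41.80 in.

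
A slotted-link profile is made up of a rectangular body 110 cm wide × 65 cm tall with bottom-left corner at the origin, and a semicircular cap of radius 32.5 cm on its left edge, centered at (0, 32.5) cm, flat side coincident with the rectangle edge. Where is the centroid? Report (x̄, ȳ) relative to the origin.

rectangular body: A = 110 × 65 = 7150.00, centroid at (55.00, 32.50).
semicircular end: A = ½π·32.5² = 1659.15, centroid at (-13.79, 32.50).
ΣA = 8809.15 cm², ΣAx̄ = 370364.58 cm³, ΣAȳ = 286297.49 cm³.
x̄ = 370364.58/8809.15 = 42.04 cm; ȳ = 286297.49/8809.15 = 32.50 cm.

x̄ = 42.04 cm, ȳ = 32.50 cm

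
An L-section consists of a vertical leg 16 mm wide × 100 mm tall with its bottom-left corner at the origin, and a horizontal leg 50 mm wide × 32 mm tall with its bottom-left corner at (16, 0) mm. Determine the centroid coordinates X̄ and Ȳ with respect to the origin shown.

vertical leg: A = 16 × 100 = 1600.00, centroid at (8.00, 50.00).
horizontal leg: A = 50 × 32 = 1600.00, centroid at (41.00, 16.00).
ΣA = 3200.00 mm², ΣAX̄ = 78400.00 mm³, ΣAȲ = 105600.00 mm³.
X̄ = 78400.00/3200.00 = 24.50 mm; Ȳ = 105600.00/3200.00 = 33.00 mm.

X̄ = 24.50 mm, Ȳ = 33.00 mm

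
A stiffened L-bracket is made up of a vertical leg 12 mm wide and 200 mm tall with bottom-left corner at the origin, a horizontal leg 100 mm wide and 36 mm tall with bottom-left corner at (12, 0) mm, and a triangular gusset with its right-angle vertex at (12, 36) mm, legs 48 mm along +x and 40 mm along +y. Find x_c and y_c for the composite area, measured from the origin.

x_c = 38.00 mm, y_c = 50.60 mm

vertical leg: A = 12 × 200 = 2400.00, centroid at (6.00, 100.00).
horizontal leg: A = 100 × 36 = 3600.00, centroid at (62.00, 18.00).
gusset: A = ½·48·40 = 960.00, centroid at (28.00, 49.33).
ΣA = 6960.00 mm²
ΣAx_c = (2400.00)(6.00) + (3600.00)(62.00) + (960.00)(28.00) = 264480.00 mm³
ΣAy_c = (2400.00)(100.00) + (3600.00)(18.00) + (960.00)(49.33) = 352160.00 mm³
x_c = 264480.00 / 6960.00 = 38.00 mm
y_c = 352160.00 / 6960.00 = 50.60 mm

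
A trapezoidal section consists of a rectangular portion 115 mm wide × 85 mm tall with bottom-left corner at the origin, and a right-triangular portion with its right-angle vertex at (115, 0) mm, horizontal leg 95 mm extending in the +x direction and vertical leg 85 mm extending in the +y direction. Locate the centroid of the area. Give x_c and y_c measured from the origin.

rectangular portion: A = 115 × 85 = 9775.00, centroid at (57.50, 42.50).
triangular portion: A = ½·95·85 = 4037.50, centroid at (146.67, 28.33).
ΣA = 13812.50 mm², ΣAx_c = 1154229.17 mm³, ΣAy_c = 529833.33 mm³.
x_c = 1154229.17/13812.50 = 83.56 mm; y_c = 529833.33/13812.50 = 38.36 mm.

x_c = 83.56 mm, y_c = 38.36 mm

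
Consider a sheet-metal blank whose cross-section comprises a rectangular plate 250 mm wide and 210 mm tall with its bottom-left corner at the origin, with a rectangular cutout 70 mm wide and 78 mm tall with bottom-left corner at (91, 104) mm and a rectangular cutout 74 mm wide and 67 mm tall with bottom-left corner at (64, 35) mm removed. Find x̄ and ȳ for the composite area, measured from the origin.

x̄ = 127.70 mm, ȳ = 104.37 mm

Part | A | x̄ᵢ | ȳᵢ | A·x̄ᵢ | A·ȳᵢ
plate | 52500.00 | 125.00 | 105.00 | 6562500.00 | 5512500.00
hole 1 | -5460.00 | 126.00 | 143.00 | -687960.00 | -780780.00
hole 2 | -4958.00 | 101.00 | 68.50 | -500758.00 | -339623.00
Σ | 42082.00 |  |  | 5373782.00 | 4392097.00
x̄ = 5373782.00 / 42082.00 = 127.70 mm
ȳ = 4392097.00 / 42082.00 = 104.37 mm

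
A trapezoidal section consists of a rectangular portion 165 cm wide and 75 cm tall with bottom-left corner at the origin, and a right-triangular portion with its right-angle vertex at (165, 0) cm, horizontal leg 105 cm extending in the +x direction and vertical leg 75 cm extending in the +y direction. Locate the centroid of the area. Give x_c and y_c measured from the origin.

rectangular portion: A = 165 × 75 = 12375.00, centroid at (82.50, 37.50).
triangular portion: A = ½·105·75 = 3937.50, centroid at (200.00, 25.00).
ΣA = 16312.50 cm², ΣAx_c = 1808437.50 cm³, ΣAy_c = 562500.00 cm³.
x_c = 1808437.50/16312.50 = 110.86 cm; y_c = 562500.00/16312.50 = 34.48 cm.

x_c = 110.86 cm, y_c = 34.48 cm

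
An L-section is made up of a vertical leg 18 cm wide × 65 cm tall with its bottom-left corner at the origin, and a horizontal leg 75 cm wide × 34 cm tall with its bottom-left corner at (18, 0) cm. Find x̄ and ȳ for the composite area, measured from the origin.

x̄ = 40.88 cm, ȳ = 21.88 cm

vertical leg: A = 18 × 65 = 1170.00, centroid at (9.00, 32.50).
horizontal leg: A = 75 × 34 = 2550.00, centroid at (55.50, 17.00).
ΣA = 3720.00 cm², ΣAx̄ = 152055.00 cm³, ΣAȳ = 81375.00 cm³.
x̄ = 152055.00/3720.00 = 40.88 cm; ȳ = 81375.00/3720.00 = 21.88 cm.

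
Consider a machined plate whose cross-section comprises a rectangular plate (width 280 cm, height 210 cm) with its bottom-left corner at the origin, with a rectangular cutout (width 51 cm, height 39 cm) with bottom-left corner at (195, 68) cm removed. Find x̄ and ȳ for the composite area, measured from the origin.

Part | A | x̄ᵢ | ȳᵢ | A·x̄ᵢ | A·ȳᵢ
plate | 58800.00 | 140.00 | 105.00 | 8232000.00 | 6174000.00
hole | -1989.00 | 220.50 | 87.50 | -438574.50 | -174037.50
Σ | 56811.00 |  |  | 7793425.50 | 5999962.50
x̄ = 7793425.50 / 56811.00 = 137.18 cm
ȳ = 5999962.50 / 56811.00 = 105.61 cm

x̄ = 137.18 cm, ȳ = 105.61 cm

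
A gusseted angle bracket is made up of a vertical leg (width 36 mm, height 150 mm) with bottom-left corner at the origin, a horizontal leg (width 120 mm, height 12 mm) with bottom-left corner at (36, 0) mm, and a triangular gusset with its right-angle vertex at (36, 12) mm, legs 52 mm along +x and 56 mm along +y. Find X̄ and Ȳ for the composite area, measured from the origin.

Part | A | x̄ᵢ | ȳᵢ | A·x̄ᵢ | A·ȳᵢ
vertical leg | 5400.00 | 18.00 | 75.00 | 97200.00 | 405000.00
horizontal leg | 1440.00 | 96.00 | 6.00 | 138240.00 | 8640.00
gusset | 1456.00 | 53.33 | 30.67 | 77653.33 | 44650.67
Σ | 8296.00 |  |  | 313093.33 | 458290.67
X̄ = 313093.33 / 8296.00 = 37.74 mm
Ȳ = 458290.67 / 8296.00 = 55.24 mm

X̄ = 37.74 mm, Ȳ = 55.24 mm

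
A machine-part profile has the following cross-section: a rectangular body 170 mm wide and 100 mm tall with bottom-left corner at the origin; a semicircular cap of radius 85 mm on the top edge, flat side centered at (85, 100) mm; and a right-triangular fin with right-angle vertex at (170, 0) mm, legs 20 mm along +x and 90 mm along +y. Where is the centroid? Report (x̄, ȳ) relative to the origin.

rectangular body: A = 170 × 100 = 17000.00, centroid at (85.00, 50.00).
semicircular top: A = ½π·85² = 11349.00, centroid at (85.00, 136.08).
triangular fin: A = ½·20·90 = 900.00, centroid at (176.67, 30.00).
ΣA = 29249.00 mm²
ΣAx̄ = (17000.00)(85.00) + (11349.00)(85.00) + (900.00)(176.67) = 2568665.29 mm³
ΣAȳ = (17000.00)(50.00) + (11349.00)(136.08) + (900.00)(30.00) = 2421317.01 mm³
x̄ = 2568665.29 / 29249.00 = 87.82 mm
ȳ = 2421317.01 / 29249.00 = 82.78 mm

x̄ = 87.82 mm, ȳ = 82.78 mm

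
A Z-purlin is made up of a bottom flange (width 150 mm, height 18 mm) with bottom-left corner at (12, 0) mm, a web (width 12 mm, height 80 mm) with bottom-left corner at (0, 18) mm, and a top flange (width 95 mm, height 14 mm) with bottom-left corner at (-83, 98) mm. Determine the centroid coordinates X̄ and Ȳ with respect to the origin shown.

bottom flange: A = 150 × 18 = 2700.00, centroid at (87.00, 9.00).
web: A = 12 × 80 = 960.00, centroid at (6.00, 58.00).
top flange: A = 95 × 14 = 1330.00, centroid at (-35.50, 105.00).
ΣA = 4990.00 mm², ΣAX̄ = 193445.00 mm³, ΣAȲ = 219630.00 mm³.
X̄ = 193445.00/4990.00 = 38.77 mm; Ȳ = 219630.00/4990.00 = 44.01 mm.

X̄ = 38.77 mm, Ȳ = 44.01 mm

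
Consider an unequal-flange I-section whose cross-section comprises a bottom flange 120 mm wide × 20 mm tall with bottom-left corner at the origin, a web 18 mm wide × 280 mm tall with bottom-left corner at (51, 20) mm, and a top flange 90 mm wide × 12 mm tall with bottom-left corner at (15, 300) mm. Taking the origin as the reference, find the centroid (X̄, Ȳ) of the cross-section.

bottom flange: A = 120 × 20 = 2400.00, centroid at (60.00, 10.00).
web: A = 18 × 280 = 5040.00, centroid at (60.00, 160.00).
top flange: A = 90 × 12 = 1080.00, centroid at (60.00, 306.00).
ΣA = 8520.00 mm²
ΣAX̄ = (2400.00)(60.00) + (5040.00)(60.00) + (1080.00)(60.00) = 511200.00 mm³
ΣAȲ = (2400.00)(10.00) + (5040.00)(160.00) + (1080.00)(306.00) = 1160880.00 mm³
X̄ = 511200.00 / 8520.00 = 60.00 mm
Ȳ = 1160880.00 / 8520.00 = 136.25 mm

X̄ = 60.00 mm, Ȳ = 136.25 mm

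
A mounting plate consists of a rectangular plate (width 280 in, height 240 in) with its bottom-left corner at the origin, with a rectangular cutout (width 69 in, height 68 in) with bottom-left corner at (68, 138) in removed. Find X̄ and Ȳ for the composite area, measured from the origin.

Part | A | x̄ᵢ | ȳᵢ | A·x̄ᵢ | A·ȳᵢ
plate | 67200.00 | 140.00 | 120.00 | 9408000.00 | 8064000.00
hole | -4692.00 | 102.50 | 172.00 | -480930.00 | -807024.00
Σ | 62508.00 |  |  | 8927070.00 | 7256976.00
X̄ = 8927070.00 / 62508.00 = 142.81 in
Ȳ = 7256976.00 / 62508.00 = 116.10 in

X̄ = 142.81 in, Ȳ = 116.10 in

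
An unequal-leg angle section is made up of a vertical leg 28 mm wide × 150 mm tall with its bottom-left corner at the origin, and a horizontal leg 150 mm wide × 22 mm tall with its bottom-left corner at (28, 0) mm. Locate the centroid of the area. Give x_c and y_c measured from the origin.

vertical leg: A = 28 × 150 = 4200.00, centroid at (14.00, 75.00).
horizontal leg: A = 150 × 22 = 3300.00, centroid at (103.00, 11.00).
ΣA = 7500.00 mm²
ΣAx_c = (4200.00)(14.00) + (3300.00)(103.00) = 398700.00 mm³
ΣAy_c = (4200.00)(75.00) + (3300.00)(11.00) = 351300.00 mm³
x_c = 398700.00 / 7500.00 = 53.16 mm
y_c = 351300.00 / 7500.00 = 46.84 mm

x_c = 53.16 mm, y_c = 46.84 mm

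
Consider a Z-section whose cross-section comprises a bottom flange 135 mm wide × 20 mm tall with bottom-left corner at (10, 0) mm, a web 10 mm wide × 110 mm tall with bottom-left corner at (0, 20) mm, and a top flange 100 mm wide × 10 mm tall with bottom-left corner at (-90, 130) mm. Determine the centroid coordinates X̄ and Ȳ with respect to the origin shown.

bottom flange: A = 135 × 20 = 2700.00, centroid at (77.50, 10.00).
web: A = 10 × 110 = 1100.00, centroid at (5.00, 75.00).
top flange: A = 100 × 10 = 1000.00, centroid at (-40.00, 135.00).
ΣA = 4800.00 mm²
ΣAX̄ = (2700.00)(77.50) + (1100.00)(5.00) + (1000.00)(-40.00) = 174750.00 mm³
ΣAȲ = (2700.00)(10.00) + (1100.00)(75.00) + (1000.00)(135.00) = 244500.00 mm³
X̄ = 174750.00 / 4800.00 = 36.41 mm
Ȳ = 244500.00 / 4800.00 = 50.94 mm

X̄ = 36.41 mm, Ȳ = 50.94 mm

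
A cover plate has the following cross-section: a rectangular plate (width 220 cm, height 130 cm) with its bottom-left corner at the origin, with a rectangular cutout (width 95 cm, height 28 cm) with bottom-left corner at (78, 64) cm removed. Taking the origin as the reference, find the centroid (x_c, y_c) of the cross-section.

plate: A = 220 × 130 = 28600.00, centroid at (110.00, 65.00).
hole: A = −(95 × 28) = -2660.00, centroid at (125.50, 78.00).
ΣA = 25940.00 cm²
ΣAx_c = (28600.00)(110.00) + (-2660.00)(125.50) = 2812170.00 cm³
ΣAy_c = (28600.00)(65.00) + (-2660.00)(78.00) = 1651520.00 cm³
x_c = 2812170.00 / 25940.00 = 108.41 cm
y_c = 1651520.00 / 25940.00 = 63.67 cm

x_c = 108.41 cm, y_c = 63.67 cm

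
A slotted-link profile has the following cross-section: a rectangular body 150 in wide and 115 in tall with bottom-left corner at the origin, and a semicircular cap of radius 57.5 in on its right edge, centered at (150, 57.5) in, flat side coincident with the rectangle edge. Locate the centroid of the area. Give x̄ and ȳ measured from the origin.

rectangular body: A = 150 × 115 = 17250.00, centroid at (75.00, 57.50).
semicircular end: A = ½π·57.5² = 5193.45, centroid at (174.40, 57.50).
ΣA = 22443.45 in²
ΣAx̄ = (17250.00)(75.00) + (5193.45)(174.40) = 2199506.39 in³
ΣAȳ = (17250.00)(57.50) + (5193.45)(57.50) = 1290498.11 in³
x̄ = 2199506.39 / 22443.45 = 98.00 in
ȳ = 1290498.11 / 22443.45 = 57.50 in

x̄ = 98.00 in, ȳ = 57.50 in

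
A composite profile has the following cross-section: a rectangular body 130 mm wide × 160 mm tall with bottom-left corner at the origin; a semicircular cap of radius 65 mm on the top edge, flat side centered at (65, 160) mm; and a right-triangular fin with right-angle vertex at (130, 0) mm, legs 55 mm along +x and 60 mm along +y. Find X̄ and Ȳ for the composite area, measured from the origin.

rectangular body: A = 130 × 160 = 20800.00, centroid at (65.00, 80.00).
semicircular top: A = ½π·65² = 6636.61, centroid at (65.00, 187.59).
triangular fin: A = ½·55·60 = 1650.00, centroid at (148.33, 20.00).
ΣA = 29086.61 mm², ΣAX̄ = 2028129.94 mm³, ΣAȲ = 2941941.65 mm³.
X̄ = 2028129.94/29086.61 = 69.73 mm; Ȳ = 2941941.65/29086.61 = 101.14 mm.

X̄ = 69.73 mm, Ȳ = 101.14 mm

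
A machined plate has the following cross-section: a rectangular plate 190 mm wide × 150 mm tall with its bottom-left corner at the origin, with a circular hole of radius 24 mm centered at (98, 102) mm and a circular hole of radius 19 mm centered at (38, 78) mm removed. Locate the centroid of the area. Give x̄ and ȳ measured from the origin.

x̄ = 97.32 mm, ȳ = 72.96 mm

plate: A = 190 × 150 = 28500.00, centroid at (95.00, 75.00).
hole 1: A = −π·24² = -1809.56, centroid at (98.00, 102.00).
hole 2: A = −π·19² = -1134.11, centroid at (38.00, 78.00).
ΣA = 25556.33 mm², ΣAx̄ = 2487067.01 mm³, ΣAȳ = 1864464.18 mm³.
x̄ = 2487067.01/25556.33 = 97.32 mm; ȳ = 1864464.18/25556.33 = 72.96 mm.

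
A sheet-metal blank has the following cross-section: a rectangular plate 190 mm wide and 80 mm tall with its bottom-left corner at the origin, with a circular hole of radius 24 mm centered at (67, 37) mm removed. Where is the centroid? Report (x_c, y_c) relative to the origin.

x_c = 98.78 mm, y_c = 40.41 mm

plate: A = 190 × 80 = 15200.00, centroid at (95.00, 40.00).
hole: A = −π·24² = -1809.56, centroid at (67.00, 37.00).
ΣA = 13390.44 mm², ΣAx_c = 1322759.66 mm³, ΣAy_c = 541046.38 mm³.
x_c = 1322759.66/13390.44 = 98.78 mm; y_c = 541046.38/13390.44 = 40.41 mm.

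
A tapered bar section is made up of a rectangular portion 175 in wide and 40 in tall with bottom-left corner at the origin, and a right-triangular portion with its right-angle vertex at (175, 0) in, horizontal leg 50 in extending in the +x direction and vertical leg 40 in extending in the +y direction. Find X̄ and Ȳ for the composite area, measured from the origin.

rectangular portion: A = 175 × 40 = 7000.00, centroid at (87.50, 20.00).
triangular portion: A = ½·50·40 = 1000.00, centroid at (191.67, 13.33).
ΣA = 8000.00 in², ΣAX̄ = 804166.67 in³, ΣAȲ = 153333.33 in³.
X̄ = 804166.67/8000.00 = 100.52 in; Ȳ = 153333.33/8000.00 = 19.17 in.

X̄ = 100.52 in, Ȳ = 19.17 in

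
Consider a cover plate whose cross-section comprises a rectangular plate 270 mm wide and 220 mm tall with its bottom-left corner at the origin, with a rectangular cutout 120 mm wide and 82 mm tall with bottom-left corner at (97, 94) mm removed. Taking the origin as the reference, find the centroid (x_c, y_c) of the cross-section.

x_c = 130.63 mm, y_c = 105.04 mm

Part | A | x̄ᵢ | ȳᵢ | A·x̄ᵢ | A·ȳᵢ
plate | 59400.00 | 135.00 | 110.00 | 8019000.00 | 6534000.00
hole | -9840.00 | 157.00 | 135.00 | -1544880.00 | -1328400.00
Σ | 49560.00 |  |  | 6474120.00 | 5205600.00
x_c = 6474120.00 / 49560.00 = 130.63 mm
y_c = 5205600.00 / 49560.00 = 105.04 mm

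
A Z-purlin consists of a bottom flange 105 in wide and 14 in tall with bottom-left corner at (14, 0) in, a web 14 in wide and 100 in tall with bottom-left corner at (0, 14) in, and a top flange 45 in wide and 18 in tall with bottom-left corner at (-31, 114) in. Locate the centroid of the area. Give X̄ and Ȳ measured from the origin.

bottom flange: A = 105 × 14 = 1470.00, centroid at (66.50, 7.00).
web: A = 14 × 100 = 1400.00, centroid at (7.00, 64.00).
top flange: A = 45 × 18 = 810.00, centroid at (-8.50, 123.00).
ΣA = 3680.00 in²
ΣAX̄ = (1470.00)(66.50) + (1400.00)(7.00) + (810.00)(-8.50) = 100670.00 in³
ΣAȲ = (1470.00)(7.00) + (1400.00)(64.00) + (810.00)(123.00) = 199520.00 in³
X̄ = 100670.00 / 3680.00 = 27.36 in
Ȳ = 199520.00 / 3680.00 = 54.22 in

X̄ = 27.36 in, Ȳ = 54.22 in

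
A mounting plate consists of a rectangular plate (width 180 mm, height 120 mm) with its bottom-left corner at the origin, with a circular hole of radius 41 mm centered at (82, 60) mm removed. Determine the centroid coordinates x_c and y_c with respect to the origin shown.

x_c = 92.59 mm, y_c = 60.00 mm

plate: A = 180 × 120 = 21600.00, centroid at (90.00, 60.00).
hole: A = −π·41² = -5281.02, centroid at (82.00, 60.00).
ΣA = 16318.98 mm²
ΣAx_c = (21600.00)(90.00) + (-5281.02)(82.00) = 1510956.59 mm³
ΣAy_c = (21600.00)(60.00) + (-5281.02)(60.00) = 979138.96 mm³
x_c = 1510956.59 / 16318.98 = 92.59 mm
y_c = 979138.96 / 16318.98 = 60.00 mm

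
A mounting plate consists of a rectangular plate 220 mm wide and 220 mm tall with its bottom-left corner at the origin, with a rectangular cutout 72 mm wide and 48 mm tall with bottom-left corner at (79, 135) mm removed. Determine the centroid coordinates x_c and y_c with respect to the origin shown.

plate: A = 220 × 220 = 48400.00, centroid at (110.00, 110.00).
hole: A = −(72 × 48) = -3456.00, centroid at (115.00, 159.00).
ΣA = 44944.00 mm²
ΣAx_c = (48400.00)(110.00) + (-3456.00)(115.00) = 4926560.00 mm³
ΣAy_c = (48400.00)(110.00) + (-3456.00)(159.00) = 4774496.00 mm³
x_c = 4926560.00 / 44944.00 = 109.62 mm
y_c = 4774496.00 / 44944.00 = 106.23 mm

x_c = 109.62 mm, y_c = 106.23 mm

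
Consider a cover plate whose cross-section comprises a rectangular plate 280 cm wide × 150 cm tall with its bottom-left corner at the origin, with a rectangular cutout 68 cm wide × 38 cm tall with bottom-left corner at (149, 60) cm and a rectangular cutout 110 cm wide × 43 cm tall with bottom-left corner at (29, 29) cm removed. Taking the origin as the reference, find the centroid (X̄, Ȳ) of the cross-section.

X̄ = 144.43 cm, Ȳ = 78.04 cm

Part | A | x̄ᵢ | ȳᵢ | A·x̄ᵢ | A·ȳᵢ
plate | 42000.00 | 140.00 | 75.00 | 5880000.00 | 3150000.00
hole 1 | -2584.00 | 183.00 | 79.00 | -472872.00 | -204136.00
hole 2 | -4730.00 | 84.00 | 50.50 | -397320.00 | -238865.00
Σ | 34686.00 |  |  | 5009808.00 | 2706999.00
X̄ = 5009808.00 / 34686.00 = 144.43 cm
Ȳ = 2706999.00 / 34686.00 = 78.04 cm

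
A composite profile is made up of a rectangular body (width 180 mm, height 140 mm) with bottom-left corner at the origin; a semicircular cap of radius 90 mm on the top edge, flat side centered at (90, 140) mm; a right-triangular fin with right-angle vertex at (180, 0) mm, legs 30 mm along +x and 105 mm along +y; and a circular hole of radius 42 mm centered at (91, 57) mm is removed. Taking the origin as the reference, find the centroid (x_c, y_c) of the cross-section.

rectangular body: A = 180 × 140 = 25200.00, centroid at (90.00, 70.00).
semicircular top: A = ½π·90² = 12723.45, centroid at (90.00, 178.20).
triangular fin: A = ½·30·105 = 1575.00, centroid at (190.00, 35.00).
hole: A = −π·42² = -5541.77, centroid at (91.00, 57.00).
ΣA = 33956.68 mm²
ΣAx_c = (25200.00)(90.00) + (12723.45)(90.00) + (1575.00)(190.00) + (-5541.77)(91.00) = 3208059.50 mm³
ΣAy_c = (25200.00)(70.00) + (12723.45)(178.20) + (1575.00)(35.00) + (-5541.77)(57.00) = 3770527.18 mm³
x_c = 3208059.50 / 33956.68 = 94.48 mm
y_c = 3770527.18 / 33956.68 = 111.04 mm

x_c = 94.48 mm, y_c = 111.04 mm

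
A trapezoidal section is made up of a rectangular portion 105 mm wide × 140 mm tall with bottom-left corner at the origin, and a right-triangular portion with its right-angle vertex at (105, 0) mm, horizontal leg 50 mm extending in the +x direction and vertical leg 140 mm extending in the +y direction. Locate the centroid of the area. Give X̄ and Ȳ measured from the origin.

X̄ = 65.80 mm, Ȳ = 65.51 mm

rectangular portion: A = 105 × 140 = 14700.00, centroid at (52.50, 70.00).
triangular portion: A = ½·50·140 = 3500.00, centroid at (121.67, 46.67).
ΣA = 18200.00 mm², ΣAX̄ = 1197583.33 mm³, ΣAȲ = 1192333.33 mm³.
X̄ = 1197583.33/18200.00 = 65.80 mm; Ȳ = 1192333.33/18200.00 = 65.51 mm.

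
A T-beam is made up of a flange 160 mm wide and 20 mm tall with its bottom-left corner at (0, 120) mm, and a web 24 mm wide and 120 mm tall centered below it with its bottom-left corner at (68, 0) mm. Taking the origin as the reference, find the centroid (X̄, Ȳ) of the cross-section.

X̄ = 80.00 mm, Ȳ = 96.84 mm

web: A = 24 × 120 = 2880.00, centroid at (80.00, 60.00).
flange: A = 160 × 20 = 3200.00, centroid at (80.00, 130.00).
ΣA = 6080.00 mm², ΣAX̄ = 486400.00 mm³, ΣAȲ = 588800.00 mm³.
X̄ = 486400.00/6080.00 = 80.00 mm; Ȳ = 588800.00/6080.00 = 96.84 mm.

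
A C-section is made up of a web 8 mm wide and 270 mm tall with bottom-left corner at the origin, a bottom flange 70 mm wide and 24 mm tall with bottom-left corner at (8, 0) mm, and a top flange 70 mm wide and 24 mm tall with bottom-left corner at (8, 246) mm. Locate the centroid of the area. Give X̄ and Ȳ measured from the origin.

web: A = 8 × 270 = 2160.00, centroid at (4.00, 135.00).
bottom flange: A = 70 × 24 = 1680.00, centroid at (43.00, 12.00).
top flange: A = 70 × 24 = 1680.00, centroid at (43.00, 258.00).
ΣA = 5520.00 mm²
ΣAX̄ = (2160.00)(4.00) + (1680.00)(43.00) + (1680.00)(43.00) = 153120.00 mm³
ΣAȲ = (2160.00)(135.00) + (1680.00)(12.00) + (1680.00)(258.00) = 745200.00 mm³
X̄ = 153120.00 / 5520.00 = 27.74 mm
Ȳ = 745200.00 / 5520.00 = 135.00 mm

X̄ = 27.74 mm, Ȳ = 135.00 mm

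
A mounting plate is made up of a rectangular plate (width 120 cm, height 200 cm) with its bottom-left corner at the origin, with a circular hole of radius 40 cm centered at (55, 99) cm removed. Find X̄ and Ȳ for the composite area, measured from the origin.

plate: A = 120 × 200 = 24000.00, centroid at (60.00, 100.00).
hole: A = −π·40² = -5026.55, centroid at (55.00, 99.00).
ΣA = 18973.45 cm²
ΣAX̄ = (24000.00)(60.00) + (-5026.55)(55.00) = 1163539.85 cm³
ΣAȲ = (24000.00)(100.00) + (-5026.55)(99.00) = 1902371.72 cm³
X̄ = 1163539.85 / 18973.45 = 61.32 cm
Ȳ = 1902371.72 / 18973.45 = 100.26 cm

X̄ = 61.32 cm, Ȳ = 100.26 cm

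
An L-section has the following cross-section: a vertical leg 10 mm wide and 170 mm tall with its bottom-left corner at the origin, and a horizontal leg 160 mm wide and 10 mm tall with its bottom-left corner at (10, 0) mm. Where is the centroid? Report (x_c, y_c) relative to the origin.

vertical leg: A = 10 × 170 = 1700.00, centroid at (5.00, 85.00).
horizontal leg: A = 160 × 10 = 1600.00, centroid at (90.00, 5.00).
ΣA = 3300.00 mm², ΣAx_c = 152500.00 mm³, ΣAy_c = 152500.00 mm³.
x_c = 152500.00/3300.00 = 46.21 mm; y_c = 152500.00/3300.00 = 46.21 mm.

x_c = 46.21 mm, y_c = 46.21 mm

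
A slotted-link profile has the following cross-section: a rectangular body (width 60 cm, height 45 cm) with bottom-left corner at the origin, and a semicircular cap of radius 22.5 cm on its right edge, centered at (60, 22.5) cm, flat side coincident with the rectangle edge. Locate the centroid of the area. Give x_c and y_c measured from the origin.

x_c = 39.00 cm, y_c = 22.50 cm

rectangular body: A = 60 × 45 = 2700.00, centroid at (30.00, 22.50).
semicircular end: A = ½π·22.5² = 795.22, centroid at (69.55, 22.50).
ΣA = 3495.22 cm²
ΣAx_c = (2700.00)(30.00) + (795.22)(69.55) = 136306.69 cm³
ΣAy_c = (2700.00)(22.50) + (795.22)(22.50) = 78642.35 cm³
x_c = 136306.69 / 3495.22 = 39.00 cm
y_c = 78642.35 / 3495.22 = 22.50 cm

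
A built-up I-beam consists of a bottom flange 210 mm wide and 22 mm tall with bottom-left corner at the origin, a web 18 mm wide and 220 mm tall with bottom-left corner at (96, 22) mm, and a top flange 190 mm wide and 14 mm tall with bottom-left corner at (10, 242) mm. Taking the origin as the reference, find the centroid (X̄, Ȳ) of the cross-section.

X̄ = 105.00 mm, Ȳ = 109.95 mm

bottom flange: A = 210 × 22 = 4620.00, centroid at (105.00, 11.00).
web: A = 18 × 220 = 3960.00, centroid at (105.00, 132.00).
top flange: A = 190 × 14 = 2660.00, centroid at (105.00, 249.00).
ΣA = 11240.00 mm²
ΣAX̄ = (4620.00)(105.00) + (3960.00)(105.00) + (2660.00)(105.00) = 1180200.00 mm³
ΣAȲ = (4620.00)(11.00) + (3960.00)(132.00) + (2660.00)(249.00) = 1235880.00 mm³
X̄ = 1180200.00 / 11240.00 = 105.00 mm
Ȳ = 1235880.00 / 11240.00 = 109.95 mm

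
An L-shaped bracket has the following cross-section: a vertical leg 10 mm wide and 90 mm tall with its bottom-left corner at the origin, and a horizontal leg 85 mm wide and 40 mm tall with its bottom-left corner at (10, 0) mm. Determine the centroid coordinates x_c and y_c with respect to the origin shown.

vertical leg: A = 10 × 90 = 900.00, centroid at (5.00, 45.00).
horizontal leg: A = 85 × 40 = 3400.00, centroid at (52.50, 20.00).
ΣA = 4300.00 mm², ΣAx_c = 183000.00 mm³, ΣAy_c = 108500.00 mm³.
x_c = 183000.00/4300.00 = 42.56 mm; y_c = 108500.00/4300.00 = 25.23 mm.

x_c = 42.56 mm, y_c = 25.23 mm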